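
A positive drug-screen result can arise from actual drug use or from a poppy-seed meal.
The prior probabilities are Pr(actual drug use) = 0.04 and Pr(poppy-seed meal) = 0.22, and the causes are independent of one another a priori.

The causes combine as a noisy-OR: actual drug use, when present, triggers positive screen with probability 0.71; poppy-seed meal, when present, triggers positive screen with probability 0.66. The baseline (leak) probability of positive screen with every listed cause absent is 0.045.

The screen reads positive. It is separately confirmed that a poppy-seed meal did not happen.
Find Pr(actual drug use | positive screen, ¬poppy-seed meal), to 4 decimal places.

Pr(actual drug use | positive screen, ¬poppy-seed meal) ≈ 0.4010

Under noisy-OR, P(positive screen | causes) = 1 − (1−0.045)·∏(1−qᵢ) over the active causes.
Sum P(positive screen|·) weighted by the priors over both values of actual drug use:
  P(positive screen | ¬poppy-seed meal) = 0.045×0.96 + 0.72305×0.04
        = 0.043200 + 0.028922 = 0.072122
Keeping only the actual drug use-present terms gives 0.028922, so
  P(actual drug use | positive screen, ¬poppy-seed meal) = 0.028922 / 0.072122 ≈ 0.4010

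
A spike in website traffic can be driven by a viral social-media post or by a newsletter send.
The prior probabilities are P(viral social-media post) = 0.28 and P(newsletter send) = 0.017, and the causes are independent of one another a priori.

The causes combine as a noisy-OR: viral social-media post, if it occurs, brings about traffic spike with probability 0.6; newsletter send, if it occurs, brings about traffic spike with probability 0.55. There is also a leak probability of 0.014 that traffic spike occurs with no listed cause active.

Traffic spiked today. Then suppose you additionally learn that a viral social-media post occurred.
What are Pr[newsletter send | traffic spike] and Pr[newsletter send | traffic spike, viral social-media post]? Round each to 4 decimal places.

Under noisy-OR, P(traffic spike | causes) = 1 − (1−0.014)·∏(1−qᵢ) over the active causes.
Numerator (weight on configurations with newsletter send): 0.006809 + 0.003915 = 0.010724
The normalizing constant is 0.014·0.72·0.983 + 0.5563·0.72·0.017 + 0.6056·0.28·0.983 + 0.82252·0.28·0.017 = 0.187318
Posterior = 0.010724 / 0.187318 ≈ 0.0573

With the extra evidence:
P(traffic spike | viral social-media post) = 0.6056·0.983 + 0.82252·0.017 = 0.595305 + 0.013983 = 0.609288
Of this, 0.013983 comes from 0.82252·0.017 (the newsletter send=true cases).
Hence the posterior is 0.013983/0.609288 ≈ 0.0229.

Pr[newsletter send | traffic spike] ≈ 0.0573; Pr[newsletter send | traffic spike, viral social-media post] ≈ 0.0229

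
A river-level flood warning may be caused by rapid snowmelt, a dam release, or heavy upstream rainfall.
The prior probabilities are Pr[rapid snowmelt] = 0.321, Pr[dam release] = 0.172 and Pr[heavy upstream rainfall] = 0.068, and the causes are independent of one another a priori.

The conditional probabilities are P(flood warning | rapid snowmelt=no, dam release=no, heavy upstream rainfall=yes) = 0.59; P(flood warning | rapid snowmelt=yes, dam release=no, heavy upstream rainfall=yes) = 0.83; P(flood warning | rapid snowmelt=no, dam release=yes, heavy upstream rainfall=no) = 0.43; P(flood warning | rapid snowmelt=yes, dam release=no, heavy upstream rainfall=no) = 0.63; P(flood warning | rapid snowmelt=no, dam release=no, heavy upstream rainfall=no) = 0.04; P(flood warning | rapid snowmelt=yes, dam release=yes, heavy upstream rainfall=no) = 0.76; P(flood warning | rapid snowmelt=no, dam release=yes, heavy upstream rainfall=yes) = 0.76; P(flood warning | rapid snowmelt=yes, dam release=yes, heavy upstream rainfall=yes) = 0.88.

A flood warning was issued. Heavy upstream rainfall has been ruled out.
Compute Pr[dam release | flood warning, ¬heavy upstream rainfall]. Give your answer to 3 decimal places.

P(flood warning | ¬heavy upstream rainfall) = 0.04·0.679·0.828 + 0.43·0.679·0.172 + 0.63·0.321·0.828 + 0.76·0.321·0.172 = 0.022488 + 0.050219 + 0.167446 + 0.041961 = 0.282114
Restricting to configurations with dam release present: 0.050219 + 0.041961 = 0.092180.
So P(dam release | flood warning, ¬heavy upstream rainfall) = 0.092180/0.282114 ≈ 0.327.

Pr[dam release | flood warning, ¬heavy upstream rainfall] ≈ 0.327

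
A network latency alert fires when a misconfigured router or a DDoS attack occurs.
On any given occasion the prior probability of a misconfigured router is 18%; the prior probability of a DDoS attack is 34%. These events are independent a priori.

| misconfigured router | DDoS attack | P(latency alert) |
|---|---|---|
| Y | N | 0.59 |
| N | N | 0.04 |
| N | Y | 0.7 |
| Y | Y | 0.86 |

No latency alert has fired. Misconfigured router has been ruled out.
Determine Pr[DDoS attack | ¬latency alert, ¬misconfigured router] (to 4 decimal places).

P(¬latency alert | ¬misconfigured router) = 0.96*0.66 + 0.3*0.34 = 0.633600 + 0.102000 = 0.735600
Restricting to configurations with DDoS attack present: 0.3*0.34 = 0.102000.
So P(DDoS attack | ¬latency alert, ¬misconfigured router) = 0.102000/0.735600 ≈ 0.1387.

Pr[DDoS attack | ¬latency alert, ¬misconfigured router] ≈ 0.1387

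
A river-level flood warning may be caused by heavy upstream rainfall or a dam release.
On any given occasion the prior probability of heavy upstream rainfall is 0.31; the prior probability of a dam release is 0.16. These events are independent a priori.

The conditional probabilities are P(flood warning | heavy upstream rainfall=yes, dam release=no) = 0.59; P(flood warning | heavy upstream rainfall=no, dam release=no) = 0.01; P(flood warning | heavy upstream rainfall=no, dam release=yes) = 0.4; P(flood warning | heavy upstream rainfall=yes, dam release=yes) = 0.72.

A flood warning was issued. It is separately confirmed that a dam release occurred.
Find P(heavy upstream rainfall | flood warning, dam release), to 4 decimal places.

Numerator (weight on configurations with heavy upstream rainfall): 0.72×0.31 = 0.223200
Normalizer over all consistent configurations: 0.4×0.69 + 0.72×0.31 = 0.499200
P(heavy upstream rainfall | flood warning, dam release) = 0.223200/0.499200 ≈ 0.4471

P(heavy upstream rainfall | flood warning, dam release) ≈ 0.4471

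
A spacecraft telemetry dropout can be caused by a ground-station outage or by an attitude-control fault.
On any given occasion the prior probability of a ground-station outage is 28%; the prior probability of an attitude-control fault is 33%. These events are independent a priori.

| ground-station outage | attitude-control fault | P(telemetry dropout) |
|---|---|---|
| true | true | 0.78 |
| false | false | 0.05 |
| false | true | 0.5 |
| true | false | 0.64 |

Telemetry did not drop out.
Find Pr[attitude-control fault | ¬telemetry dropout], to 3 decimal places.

Numerator (weight on configurations with attitude-control fault): 0.118800 + 0.020328 = 0.139128
Normalizer over all consistent configurations: 0.95·0.72·0.67 + 0.5·0.72·0.33 + 0.36·0.28·0.67 + 0.22·0.28·0.33 = 0.664944
P(attitude-control fault | ¬telemetry dropout) = 0.139128/0.664944 ≈ 0.209

Pr[attitude-control fault | ¬telemetry dropout] ≈ 0.209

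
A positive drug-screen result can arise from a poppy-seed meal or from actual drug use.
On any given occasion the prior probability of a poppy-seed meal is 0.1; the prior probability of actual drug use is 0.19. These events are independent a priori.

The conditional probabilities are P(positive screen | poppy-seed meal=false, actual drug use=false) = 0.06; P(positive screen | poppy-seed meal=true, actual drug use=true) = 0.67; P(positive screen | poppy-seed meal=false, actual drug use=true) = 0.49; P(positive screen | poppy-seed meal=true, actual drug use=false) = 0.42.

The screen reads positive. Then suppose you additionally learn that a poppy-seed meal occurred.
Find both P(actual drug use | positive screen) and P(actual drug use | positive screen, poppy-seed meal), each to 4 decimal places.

P(actual drug use | positive screen) ≈ 0.5538; P(actual drug use | positive screen, poppy-seed meal) ≈ 0.2723

P(positive screen) = 0.06*0.9*0.81 + 0.49*0.9*0.19 + 0.42*0.1*0.81 + 0.67*0.1*0.19 = 0.043740 + 0.083790 + 0.034020 + 0.012730 = 0.174280
Of this, 0.096520 comes from 0.083790 + 0.012730 (the actual drug use=true cases).
Hence the posterior is 0.096520/0.174280 ≈ 0.5538.

Now condition on the additional information:
By total probability over both values of actual drug use:
  P(positive screen | poppy-seed meal) = 0.42×0.81 + 0.67×0.19
        = 0.340200 + 0.127300 = 0.467500
Keeping only the actual drug use-present terms gives 0.127300, so
  P(actual drug use | positive screen, poppy-seed meal) = 0.127300 / 0.467500 ≈ 0.2723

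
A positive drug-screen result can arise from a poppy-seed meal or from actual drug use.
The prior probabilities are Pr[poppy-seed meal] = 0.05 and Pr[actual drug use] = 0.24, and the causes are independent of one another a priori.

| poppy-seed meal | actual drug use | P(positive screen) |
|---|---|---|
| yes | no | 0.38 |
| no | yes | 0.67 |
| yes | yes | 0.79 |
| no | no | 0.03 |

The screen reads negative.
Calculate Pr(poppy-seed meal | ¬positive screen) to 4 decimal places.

P(¬positive screen) = 0.97×0.95×0.76 + 0.33×0.95×0.24 + 0.62×0.05×0.76 + 0.21×0.05×0.24 = 0.700340 + 0.075240 + 0.023560 + 0.002520 = 0.801660
Of this, 0.026080 comes from 0.023560 + 0.002520 (the poppy-seed meal=true cases).
P(poppy-seed meal | ¬positive screen) = 0.026080 / 0.801660 ≈ 0.0325

Pr(poppy-seed meal | ¬positive screen) ≈ 0.0325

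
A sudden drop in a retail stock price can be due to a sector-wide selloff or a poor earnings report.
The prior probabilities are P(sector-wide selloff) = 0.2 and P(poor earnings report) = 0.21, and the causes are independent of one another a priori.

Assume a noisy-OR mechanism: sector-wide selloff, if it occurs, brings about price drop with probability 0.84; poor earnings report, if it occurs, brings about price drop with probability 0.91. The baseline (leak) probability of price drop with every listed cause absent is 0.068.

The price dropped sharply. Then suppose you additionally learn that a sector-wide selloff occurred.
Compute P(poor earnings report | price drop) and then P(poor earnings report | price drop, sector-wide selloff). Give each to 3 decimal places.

Under noisy-OR, P(price drop | causes) = 1 − (1−0.068)·∏(1−qᵢ) over the active causes.
Weight on poor earnings report=true, given the evidence: 0.153908 + 0.041436 = 0.195344
Normalizer over all consistent configurations: 0.068·0.8·0.79 + 0.91612·0.8·0.21 + 0.85088·0.2·0.79 + 0.986579·0.2·0.21 = 0.372759
P(poor earnings report | price drop) = 0.195344/0.372759 ≈ 0.524

Now also conditioning on sector-wide selloff=true:
Sum P(price drop|·) weighted by the priors over both values of poor earnings report:
  P(price drop | sector-wide selloff) = 0.85088·0.79 + 0.986579·0.21
        = 0.672195 + 0.207182 = 0.879377
The terms with poor earnings report present sum to 0.207182, so
  P(poor earnings report | price drop, sector-wide selloff) = 0.207182 / 0.879377 ≈ 0.236
Conditioning on sector-wide selloff lowers the posterior on poor earnings report: the classic explaining-away effect in a common-effect structure.

P(poor earnings report | price drop) ≈ 0.524; P(poor earnings report | price drop, sector-wide selloff) ≈ 0.236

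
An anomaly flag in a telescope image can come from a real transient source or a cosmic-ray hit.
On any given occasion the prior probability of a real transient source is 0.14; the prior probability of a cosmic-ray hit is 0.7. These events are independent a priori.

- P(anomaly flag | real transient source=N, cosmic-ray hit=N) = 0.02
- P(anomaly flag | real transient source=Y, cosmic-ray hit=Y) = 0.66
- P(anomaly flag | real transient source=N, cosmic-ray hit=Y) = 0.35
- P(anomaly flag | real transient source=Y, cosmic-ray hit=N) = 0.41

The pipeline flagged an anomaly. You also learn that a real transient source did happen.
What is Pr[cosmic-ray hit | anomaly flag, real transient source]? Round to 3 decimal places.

Weight on cosmic-ray hit=true, given the evidence: 0.66*0.7 = 0.462000
Denominator P(anomaly flag | real transient source): 0.41*0.3 + 0.66*0.7 = 0.585000
Posterior = 0.462000 / 0.585000 ≈ 0.790

Pr[cosmic-ray hit | anomaly flag, real transient source] ≈ 0.790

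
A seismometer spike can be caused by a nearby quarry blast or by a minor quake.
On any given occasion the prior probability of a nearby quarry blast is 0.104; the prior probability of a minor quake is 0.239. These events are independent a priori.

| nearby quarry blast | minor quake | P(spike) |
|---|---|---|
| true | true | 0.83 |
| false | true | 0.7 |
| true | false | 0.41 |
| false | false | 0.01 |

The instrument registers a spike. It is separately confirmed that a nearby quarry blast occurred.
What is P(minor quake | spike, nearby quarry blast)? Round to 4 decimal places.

P(minor quake | spike, nearby quarry blast) ≈ 0.3887

For the numerator, keep only minor quake=true terms: 0.83×0.239 = 0.198370
The normalizing constant is 0.41×0.761 + 0.83×0.239 = 0.510380
Posterior = 0.198370 / 0.510380 ≈ 0.3887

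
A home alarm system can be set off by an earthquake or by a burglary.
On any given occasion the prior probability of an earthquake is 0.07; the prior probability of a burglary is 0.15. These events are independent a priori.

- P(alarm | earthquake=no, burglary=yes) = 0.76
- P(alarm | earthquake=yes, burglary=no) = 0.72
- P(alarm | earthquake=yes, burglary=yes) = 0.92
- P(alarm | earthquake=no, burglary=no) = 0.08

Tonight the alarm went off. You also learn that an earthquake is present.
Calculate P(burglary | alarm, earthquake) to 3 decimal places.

Numerator (weight on configurations with burglary): 0.92×0.15 = 0.138000
Normalizer over all consistent configurations: 0.72×0.85 + 0.92×0.15 = 0.750000
P(burglary | alarm, earthquake) = 0.138000/0.750000 ≈ 0.184

P(burglary | alarm, earthquake) ≈ 0.184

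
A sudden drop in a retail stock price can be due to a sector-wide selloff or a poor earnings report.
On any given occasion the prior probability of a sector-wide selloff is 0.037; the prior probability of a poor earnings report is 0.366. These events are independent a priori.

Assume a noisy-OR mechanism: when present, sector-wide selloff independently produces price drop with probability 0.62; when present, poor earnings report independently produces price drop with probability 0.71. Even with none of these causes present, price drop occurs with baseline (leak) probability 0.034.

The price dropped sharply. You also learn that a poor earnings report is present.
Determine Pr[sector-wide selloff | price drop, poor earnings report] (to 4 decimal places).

Pr[sector-wide selloff | price drop, poor earnings report] ≈ 0.0455

Under noisy-OR, P(price drop | causes) = 1 − (1−0.034)·∏(1−qᵢ) over the active causes.
Enumerate both values of sector-wide selloff and weight by the priors:
  P(price drop | poor earnings report) = 0.71986×0.963 + 0.893547×0.037
        = 0.693225 + 0.033061 = 0.726286
The terms with sector-wide selloff present sum to 0.033061, so
  P(sector-wide selloff | price drop, poor earnings report) = 0.033061 / 0.726286 ≈ 0.0455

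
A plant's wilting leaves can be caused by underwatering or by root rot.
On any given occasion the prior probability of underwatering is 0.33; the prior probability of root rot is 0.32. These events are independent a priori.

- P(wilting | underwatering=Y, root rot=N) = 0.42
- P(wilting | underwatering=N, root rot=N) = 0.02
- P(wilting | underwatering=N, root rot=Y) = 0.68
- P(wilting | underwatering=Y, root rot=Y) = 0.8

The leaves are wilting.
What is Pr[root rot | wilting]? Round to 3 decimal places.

By total probability over the 4 (underwatering, root rot) configurations:
  P(wilting) = 0.02·0.67·0.68 + 0.68·0.67·0.32 + 0.42·0.33·0.68 + 0.8·0.33·0.32
        = 0.009112 + 0.145792 + 0.094248 + 0.084480 = 0.333632
Keeping only the root rot-present terms gives 0.230272, so
  P(root rot | wilting) = 0.230272 / 0.333632 ≈ 0.690

Pr[root rot | wilting] ≈ 0.690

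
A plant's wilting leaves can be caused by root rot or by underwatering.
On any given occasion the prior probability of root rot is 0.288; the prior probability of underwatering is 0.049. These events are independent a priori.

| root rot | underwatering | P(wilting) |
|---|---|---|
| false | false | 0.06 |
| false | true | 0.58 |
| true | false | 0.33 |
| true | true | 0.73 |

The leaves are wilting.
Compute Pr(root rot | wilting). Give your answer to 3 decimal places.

Weight on root rot=true, given the evidence: 0.090383 + 0.010302 = 0.100685
Normalizer over all consistent configurations: 0.06×0.712×0.951 + 0.58×0.712×0.049 + 0.33×0.288×0.951 + 0.73×0.288×0.049 = 0.161547
P(root rot | wilting) = 0.100685/0.161547 ≈ 0.623

Pr(root rot | wilting) ≈ 0.623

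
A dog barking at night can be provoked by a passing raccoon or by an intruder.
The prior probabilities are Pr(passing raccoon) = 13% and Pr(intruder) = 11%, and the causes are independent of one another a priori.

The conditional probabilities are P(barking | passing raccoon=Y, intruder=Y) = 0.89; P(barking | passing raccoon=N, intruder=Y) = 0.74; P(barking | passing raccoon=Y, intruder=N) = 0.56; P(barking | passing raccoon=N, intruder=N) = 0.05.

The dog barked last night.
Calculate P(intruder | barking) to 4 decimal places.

P(intruder | barking) ≈ 0.4466

P(barking) = 0.05*0.87*0.89 + 0.74*0.87*0.11 + 0.56*0.13*0.89 + 0.89*0.13*0.11 = 0.038715 + 0.070818 + 0.064792 + 0.012727 = 0.187052
The intruder-present share is 0.070818 + 0.012727 = 0.083545.
P(intruder | barking) = 0.083545 / 0.187052 ≈ 0.4466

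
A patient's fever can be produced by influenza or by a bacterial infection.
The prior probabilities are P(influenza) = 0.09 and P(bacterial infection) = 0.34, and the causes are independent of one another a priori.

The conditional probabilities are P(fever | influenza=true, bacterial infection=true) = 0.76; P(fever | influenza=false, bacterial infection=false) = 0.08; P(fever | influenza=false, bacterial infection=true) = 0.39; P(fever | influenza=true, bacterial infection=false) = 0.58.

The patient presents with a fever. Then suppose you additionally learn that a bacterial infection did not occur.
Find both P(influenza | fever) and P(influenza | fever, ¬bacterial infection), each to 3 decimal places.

Enumerate the 4 (influenza, bacterial infection) configurations and weight by the priors:
  P(fever) = 0.08×0.91×0.66 + 0.39×0.91×0.34 + 0.58×0.09×0.66 + 0.76×0.09×0.34
        = 0.048048 + 0.120666 + 0.034452 + 0.023256 = 0.226422
Keeping only the influenza-present terms gives 0.057708, so
  P(influenza | fever) = 0.057708 / 0.226422 ≈ 0.255

Now condition on the additional information:
Weight on influenza=true, given the evidence: 0.58*0.09 = 0.052200
The normalizing constant is 0.08*0.91 + 0.58*0.09 = 0.125000
Posterior = 0.052200 / 0.125000 ≈ 0.418
Ruling out bacterial infection raises the posterior on influenza — the flip side of explaining away.

P(influenza | fever) ≈ 0.255; P(influenza | fever, ¬bacterial infection) ≈ 0.418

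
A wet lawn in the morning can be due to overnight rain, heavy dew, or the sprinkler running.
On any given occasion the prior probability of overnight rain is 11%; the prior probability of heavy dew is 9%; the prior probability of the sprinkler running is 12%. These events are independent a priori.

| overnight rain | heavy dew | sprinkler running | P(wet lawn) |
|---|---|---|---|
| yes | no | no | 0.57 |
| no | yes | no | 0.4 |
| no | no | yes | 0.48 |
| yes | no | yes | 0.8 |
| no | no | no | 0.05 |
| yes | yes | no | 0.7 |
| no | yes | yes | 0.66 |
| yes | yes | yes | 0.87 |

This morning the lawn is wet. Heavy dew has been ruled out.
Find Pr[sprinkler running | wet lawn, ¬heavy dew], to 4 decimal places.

P(wet lawn | ¬heavy dew) = 0.05×0.89×0.88 + 0.48×0.89×0.12 + 0.57×0.11×0.88 + 0.8×0.11×0.12 = 0.039160 + 0.051264 + 0.055176 + 0.010560 = 0.156160
The sprinkler running-present share is 0.051264 + 0.010560 = 0.061824.
Hence the posterior is 0.061824/0.156160 ≈ 0.3959.

Pr[sprinkler running | wet lawn, ¬heavy dew] ≈ 0.3959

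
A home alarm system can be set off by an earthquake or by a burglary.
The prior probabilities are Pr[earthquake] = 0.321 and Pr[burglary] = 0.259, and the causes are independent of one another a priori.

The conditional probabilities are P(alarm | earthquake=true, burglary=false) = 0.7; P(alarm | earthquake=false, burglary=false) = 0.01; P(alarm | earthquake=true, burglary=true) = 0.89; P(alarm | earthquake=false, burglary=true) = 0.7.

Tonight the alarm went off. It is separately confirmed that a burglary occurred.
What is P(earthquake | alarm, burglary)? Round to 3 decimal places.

P(earthquake | alarm, burglary) ≈ 0.375

P(alarm | burglary) = 0.7·0.679 + 0.89·0.321 = 0.475300 + 0.285690 = 0.760990
Of this, 0.285690 comes from 0.89·0.321 (the earthquake=true cases).
P(earthquake | alarm, burglary) = 0.285690 / 0.760990 ≈ 0.375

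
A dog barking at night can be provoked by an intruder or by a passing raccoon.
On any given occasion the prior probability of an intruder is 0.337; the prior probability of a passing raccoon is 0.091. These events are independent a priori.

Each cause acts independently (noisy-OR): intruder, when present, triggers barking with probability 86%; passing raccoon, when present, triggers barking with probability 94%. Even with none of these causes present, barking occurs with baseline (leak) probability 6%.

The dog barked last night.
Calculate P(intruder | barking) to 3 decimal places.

P(intruder | barking) ≈ 0.761

Under noisy-OR, P(barking | causes) = 1 − (1−0.06)·∏(1−qᵢ) over the active causes.
For the numerator, keep only intruder=true terms: 0.266020 + 0.030425 = 0.296445
Normalizer over all consistent configurations: 0.06*0.663*0.909 + 0.9436*0.663*0.091 + 0.8684*0.337*0.909 + 0.992104*0.337*0.091 = 0.389535
Posterior = 0.296445 / 0.389535 ≈ 0.761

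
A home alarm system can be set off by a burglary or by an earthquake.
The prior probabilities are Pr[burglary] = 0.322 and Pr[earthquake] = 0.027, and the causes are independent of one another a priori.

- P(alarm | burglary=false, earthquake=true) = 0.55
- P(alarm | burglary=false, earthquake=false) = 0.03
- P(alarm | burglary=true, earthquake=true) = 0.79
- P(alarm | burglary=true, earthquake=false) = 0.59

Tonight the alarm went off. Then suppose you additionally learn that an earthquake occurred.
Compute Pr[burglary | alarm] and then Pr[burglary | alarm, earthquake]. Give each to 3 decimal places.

Pr[burglary | alarm] ≈ 0.865; Pr[burglary | alarm, earthquake] ≈ 0.406

P(alarm) = 0.03·0.678·0.973 + 0.55·0.678·0.027 + 0.59·0.322·0.973 + 0.79·0.322·0.027 = 0.019791 + 0.010068 + 0.184851 + 0.006868 = 0.221578
Restricting to configurations with burglary present: 0.184851 + 0.006868 = 0.191719.
P(burglary | alarm) = 0.191719 / 0.221578 ≈ 0.865

With the extra evidence:
By total probability over both values of burglary:
  P(alarm | earthquake) = 0.55*0.678 + 0.79*0.322
        = 0.372900 + 0.254380 = 0.627280
Configurations with burglary contribute 0.254380, so
  P(burglary | alarm, earthquake) = 0.254380 / 0.627280 ≈ 0.406
This is intercausal reasoning (explaining away): once earthquake accounts for the alarm, burglary becomes less likely.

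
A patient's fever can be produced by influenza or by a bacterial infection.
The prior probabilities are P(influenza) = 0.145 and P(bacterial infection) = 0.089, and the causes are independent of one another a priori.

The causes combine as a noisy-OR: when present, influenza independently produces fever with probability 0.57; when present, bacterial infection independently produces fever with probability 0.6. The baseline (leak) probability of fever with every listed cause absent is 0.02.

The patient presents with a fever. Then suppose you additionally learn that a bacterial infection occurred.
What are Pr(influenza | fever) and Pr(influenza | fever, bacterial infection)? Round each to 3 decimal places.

Pr(influenza | fever) ≈ 0.585; Pr(influenza | fever, bacterial infection) ≈ 0.188

Under noisy-OR, P(fever | causes) = 1 − (1−0.02)·∏(1−qᵢ) over the active causes.
By total probability over the 4 (influenza, bacterial infection) configurations:
  P(fever) = 0.02×0.855×0.911 + 0.608×0.855×0.089 + 0.5786×0.145×0.911 + 0.83144×0.145×0.089
        = 0.015578 + 0.046266 + 0.076430 + 0.010730 = 0.149004
Keeping only the influenza-present terms gives 0.087160, so
  P(influenza | fever) = 0.087160 / 0.149004 ≈ 0.585

With the extra evidence:
P(fever | bacterial infection) = 0.608*0.855 + 0.83144*0.145 = 0.519840 + 0.120559 = 0.640399
Of this, 0.120559 comes from 0.83144*0.145 (the influenza=true cases).
So P(influenza | fever, bacterial infection) = 0.120559/0.640399 ≈ 0.188.
This is intercausal reasoning (explaining away): once bacterial infection accounts for the fever, influenza becomes less likely.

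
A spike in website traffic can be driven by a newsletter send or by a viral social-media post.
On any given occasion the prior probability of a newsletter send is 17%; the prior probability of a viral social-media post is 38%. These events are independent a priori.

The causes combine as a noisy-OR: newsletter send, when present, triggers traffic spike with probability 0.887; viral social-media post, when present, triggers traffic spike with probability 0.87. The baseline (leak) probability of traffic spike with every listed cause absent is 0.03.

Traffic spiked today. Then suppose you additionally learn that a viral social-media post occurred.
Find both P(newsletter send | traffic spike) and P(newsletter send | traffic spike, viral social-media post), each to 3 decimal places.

Under noisy-OR, P(traffic spike | causes) = 1 − (1−0.03)·∏(1−qᵢ) over the active causes.
Enumerate the 4 (newsletter send, viral social-media post) configurations and weight by the priors:
  P(traffic spike) = 0.03·0.83·0.62 + 0.8739·0.83·0.38 + 0.89039·0.17·0.62 + 0.985751·0.17·0.38
        = 0.015438 + 0.275628 + 0.093847 + 0.063680 = 0.448593
The terms with newsletter send present sum to 0.157527, so
  P(newsletter send | traffic spike) = 0.157527 / 0.448593 ≈ 0.351

With the extra evidence:
Weight on newsletter send=true, given the evidence: 0.985751×0.17 = 0.167578
The normalizing constant is 0.8739×0.83 + 0.985751×0.17 = 0.892915
P(newsletter send | traffic spike, viral social-media post) = 0.167578/0.892915 ≈ 0.188
Conditioning on viral social-media post lowers the posterior on newsletter send: the classic explaining-away effect in a common-effect structure.

P(newsletter send | traffic spike) ≈ 0.351; P(newsletter send | traffic spike, viral social-media post) ≈ 0.188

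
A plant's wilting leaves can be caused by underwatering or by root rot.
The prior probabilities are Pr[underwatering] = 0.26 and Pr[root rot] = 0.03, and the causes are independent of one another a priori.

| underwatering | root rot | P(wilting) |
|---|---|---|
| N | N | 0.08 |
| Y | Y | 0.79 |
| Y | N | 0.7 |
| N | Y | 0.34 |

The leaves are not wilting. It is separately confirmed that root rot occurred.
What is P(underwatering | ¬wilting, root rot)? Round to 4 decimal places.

Weight on underwatering=true, given the evidence: 0.21·0.26 = 0.054600
Normalizer over all consistent configurations: 0.66·0.74 + 0.21·0.26 = 0.543000
Posterior = 0.054600 / 0.543000 ≈ 0.1006

P(underwatering | ¬wilting, root rot) ≈ 0.1006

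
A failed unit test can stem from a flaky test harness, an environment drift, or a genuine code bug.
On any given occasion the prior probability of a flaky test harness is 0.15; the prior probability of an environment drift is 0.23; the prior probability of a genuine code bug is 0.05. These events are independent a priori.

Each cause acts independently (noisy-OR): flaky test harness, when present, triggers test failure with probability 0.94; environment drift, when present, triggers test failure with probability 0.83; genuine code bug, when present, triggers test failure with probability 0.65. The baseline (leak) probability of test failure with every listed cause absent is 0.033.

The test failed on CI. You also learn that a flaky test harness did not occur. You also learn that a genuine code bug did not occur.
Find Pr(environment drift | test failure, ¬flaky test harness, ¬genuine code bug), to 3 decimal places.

Under noisy-OR, P(test failure | causes) = 1 − (1−0.033)·∏(1−qᵢ) over the active causes.
P(test failure | ¬flaky test harness, ¬genuine code bug) = 0.033×0.77 + 0.83561×0.23 = 0.025410 + 0.192190 = 0.217600
Of this, 0.192190 comes from 0.83561×0.23 (the environment drift=true cases).
P(environment drift | test failure, ¬flaky test harness, ¬genuine code bug) = 0.192190 / 0.217600 ≈ 0.883

Pr(environment drift | test failure, ¬flaky test harness, ¬genuine code bug) ≈ 0.883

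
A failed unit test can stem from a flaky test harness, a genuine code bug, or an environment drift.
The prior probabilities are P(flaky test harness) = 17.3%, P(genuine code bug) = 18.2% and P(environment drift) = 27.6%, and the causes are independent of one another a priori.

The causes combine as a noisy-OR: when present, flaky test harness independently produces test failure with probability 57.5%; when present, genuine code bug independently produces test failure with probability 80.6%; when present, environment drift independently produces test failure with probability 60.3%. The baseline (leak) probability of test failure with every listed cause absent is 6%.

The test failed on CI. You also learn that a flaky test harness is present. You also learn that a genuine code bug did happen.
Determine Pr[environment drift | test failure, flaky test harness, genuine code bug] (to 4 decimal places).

Pr[environment drift | test failure, flaky test harness, genuine code bug] ≈ 0.2860

Under noisy-OR, P(test failure | causes) = 1 − (1−0.06)·∏(1−qᵢ) over the active causes.
Enumerate both values of environment drift and weight by the priors:
  P(test failure | flaky test harness, genuine code bug) = 0.922497*0.724 + 0.969231*0.276
        = 0.667888 + 0.267508 = 0.935396
Keeping only the environment drift-present terms gives 0.267508, so
  P(environment drift | test failure, flaky test harness, genuine code bug) = 0.267508 / 0.935396 ≈ 0.2860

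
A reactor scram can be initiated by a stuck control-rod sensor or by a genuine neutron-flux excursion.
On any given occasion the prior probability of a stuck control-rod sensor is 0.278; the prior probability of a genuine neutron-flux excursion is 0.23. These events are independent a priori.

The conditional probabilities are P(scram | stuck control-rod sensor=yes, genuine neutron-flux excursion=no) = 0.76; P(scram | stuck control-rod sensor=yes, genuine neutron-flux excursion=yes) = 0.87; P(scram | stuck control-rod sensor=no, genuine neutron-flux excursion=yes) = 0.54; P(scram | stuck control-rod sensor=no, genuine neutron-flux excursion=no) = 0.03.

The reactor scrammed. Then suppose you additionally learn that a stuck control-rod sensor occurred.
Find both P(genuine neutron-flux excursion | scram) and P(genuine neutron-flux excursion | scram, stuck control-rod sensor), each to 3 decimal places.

P(genuine neutron-flux excursion | scram) ≈ 0.448; P(genuine neutron-flux excursion | scram, stuck control-rod sensor) ≈ 0.255

Weight on genuine neutron-flux excursion=true, given the evidence: 0.089672 + 0.055628 = 0.145300
Normalizer over all consistent configurations: 0.03*0.722*0.77 + 0.54*0.722*0.23 + 0.76*0.278*0.77 + 0.87*0.278*0.23 = 0.324664
Posterior = 0.145300 / 0.324664 ≈ 0.448

Now also conditioning on stuck control-rod sensor=true:
P(scram | stuck control-rod sensor) = 0.76·0.77 + 0.87·0.23 = 0.585200 + 0.200100 = 0.785300
The genuine neutron-flux excursion-present share is 0.87·0.23 = 0.200100.
Hence the posterior is 0.200100/0.785300 ≈ 0.255.
— stuck control-rod sensor explains away the evidence for genuine neutron-flux excursion.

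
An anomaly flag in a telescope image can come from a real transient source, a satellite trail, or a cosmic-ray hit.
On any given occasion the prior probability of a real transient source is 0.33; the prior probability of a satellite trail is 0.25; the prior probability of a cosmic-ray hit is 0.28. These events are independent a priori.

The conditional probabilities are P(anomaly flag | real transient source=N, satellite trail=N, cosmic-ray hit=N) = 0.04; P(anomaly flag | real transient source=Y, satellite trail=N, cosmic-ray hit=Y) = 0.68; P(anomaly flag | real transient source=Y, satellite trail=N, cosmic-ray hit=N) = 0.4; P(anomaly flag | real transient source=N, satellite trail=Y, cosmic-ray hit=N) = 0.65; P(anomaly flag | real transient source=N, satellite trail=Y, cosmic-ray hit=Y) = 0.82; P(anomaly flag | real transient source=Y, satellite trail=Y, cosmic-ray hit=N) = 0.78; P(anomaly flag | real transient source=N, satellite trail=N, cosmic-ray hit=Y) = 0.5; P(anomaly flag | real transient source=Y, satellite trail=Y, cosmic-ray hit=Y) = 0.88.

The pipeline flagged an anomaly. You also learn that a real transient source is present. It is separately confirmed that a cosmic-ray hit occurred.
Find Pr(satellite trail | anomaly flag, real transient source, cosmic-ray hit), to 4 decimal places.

Pr(satellite trail | anomaly flag, real transient source, cosmic-ray hit) ≈ 0.3014

P(anomaly flag | real transient source, cosmic-ray hit) = 0.68·0.75 + 0.88·0.25 = 0.510000 + 0.220000 = 0.730000
The satellite trail-present share is 0.88·0.25 = 0.220000.
P(satellite trail | anomaly flag, real transient source, cosmic-ray hit) = 0.220000 / 0.730000 ≈ 0.3014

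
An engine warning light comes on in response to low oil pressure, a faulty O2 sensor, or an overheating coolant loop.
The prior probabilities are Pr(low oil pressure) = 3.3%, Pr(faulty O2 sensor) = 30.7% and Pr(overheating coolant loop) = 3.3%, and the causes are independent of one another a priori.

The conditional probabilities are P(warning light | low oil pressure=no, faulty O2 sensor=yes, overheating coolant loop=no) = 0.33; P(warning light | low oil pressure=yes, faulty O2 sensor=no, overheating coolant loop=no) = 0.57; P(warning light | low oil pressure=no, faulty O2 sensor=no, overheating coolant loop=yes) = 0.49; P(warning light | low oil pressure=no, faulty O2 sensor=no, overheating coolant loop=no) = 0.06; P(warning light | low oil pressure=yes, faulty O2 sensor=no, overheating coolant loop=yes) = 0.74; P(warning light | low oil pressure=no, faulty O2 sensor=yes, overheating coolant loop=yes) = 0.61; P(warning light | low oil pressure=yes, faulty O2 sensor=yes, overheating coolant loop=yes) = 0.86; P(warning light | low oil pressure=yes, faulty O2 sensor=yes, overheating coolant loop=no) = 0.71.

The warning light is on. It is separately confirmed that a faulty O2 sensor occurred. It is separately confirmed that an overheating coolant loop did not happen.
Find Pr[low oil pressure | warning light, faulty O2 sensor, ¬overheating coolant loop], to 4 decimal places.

Enumerate both values of low oil pressure and weight by the priors:
  P(warning light | faulty O2 sensor, ¬overheating coolant loop) = 0.33·0.967 + 0.71·0.033
        = 0.319110 + 0.023430 = 0.342540
Keeping only the low oil pressure-present terms gives 0.023430, so
  P(low oil pressure | warning light, faulty O2 sensor, ¬overheating coolant loop) = 0.023430 / 0.342540 ≈ 0.0684

Pr[low oil pressure | warning light, faulty O2 sensor, ¬overheating coolant loop] ≈ 0.0684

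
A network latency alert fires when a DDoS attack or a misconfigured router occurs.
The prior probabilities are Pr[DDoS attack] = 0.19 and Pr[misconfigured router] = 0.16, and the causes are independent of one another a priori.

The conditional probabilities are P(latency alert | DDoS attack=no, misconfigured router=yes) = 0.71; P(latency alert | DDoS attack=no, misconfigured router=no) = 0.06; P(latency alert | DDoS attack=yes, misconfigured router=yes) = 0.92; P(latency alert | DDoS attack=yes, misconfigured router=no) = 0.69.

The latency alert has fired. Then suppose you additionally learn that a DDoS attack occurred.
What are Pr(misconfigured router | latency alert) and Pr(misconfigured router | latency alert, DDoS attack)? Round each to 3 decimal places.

Sum P(latency alert|·) weighted by the priors over the 4 (DDoS attack, misconfigured router) configurations:
  P(latency alert) = 0.06*0.81*0.84 + 0.71*0.81*0.16 + 0.69*0.19*0.84 + 0.92*0.19*0.16
        = 0.040824 + 0.092016 + 0.110124 + 0.027968 = 0.270932
Keeping only the misconfigured router-present terms gives 0.119984, so
  P(misconfigured router | latency alert) = 0.119984 / 0.270932 ≈ 0.443

Now condition on the additional information:
Enumerate both values of misconfigured router and weight by the priors:
  P(latency alert | DDoS attack) = 0.69*0.84 + 0.92*0.16
        = 0.579600 + 0.147200 = 0.726800
Configurations with misconfigured router contribute 0.147200, so
  P(misconfigured router | latency alert, DDoS attack) = 0.147200 / 0.726800 ≈ 0.203
— DDoS attack explains away the evidence for misconfigured router.

Pr(misconfigured router | latency alert) ≈ 0.443; Pr(misconfigured router | latency alert, DDoS attack) ≈ 0.203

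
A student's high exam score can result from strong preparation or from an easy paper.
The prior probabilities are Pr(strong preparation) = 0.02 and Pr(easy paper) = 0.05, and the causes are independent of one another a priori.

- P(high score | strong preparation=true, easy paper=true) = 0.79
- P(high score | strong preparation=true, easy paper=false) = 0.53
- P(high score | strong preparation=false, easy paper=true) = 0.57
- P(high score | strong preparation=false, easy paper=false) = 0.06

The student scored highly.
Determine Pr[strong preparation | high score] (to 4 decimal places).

Sum P(high score|·) weighted by the priors over the 4 (strong preparation, easy paper) configurations:
  P(high score) = 0.06·0.98·0.95 + 0.57·0.98·0.05 + 0.53·0.02·0.95 + 0.79·0.02·0.05
        = 0.055860 + 0.027930 + 0.010070 + 0.000790 = 0.094650
The terms with strong preparation present sum to 0.010860, so
  P(strong preparation | high score) = 0.010860 / 0.094650 ≈ 0.1147

Pr[strong preparation | high score] ≈ 0.1147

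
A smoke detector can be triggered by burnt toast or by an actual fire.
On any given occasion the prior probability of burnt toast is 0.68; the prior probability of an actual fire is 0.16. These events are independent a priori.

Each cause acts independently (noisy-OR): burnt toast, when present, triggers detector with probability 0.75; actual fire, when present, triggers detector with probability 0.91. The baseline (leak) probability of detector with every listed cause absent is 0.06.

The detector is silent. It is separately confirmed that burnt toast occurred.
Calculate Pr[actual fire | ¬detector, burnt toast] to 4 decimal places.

Under noisy-OR, P(detector | causes) = 1 − (1−0.06)·∏(1−qᵢ) over the active causes.
By total probability over both values of actual fire:
  P(¬detector | burnt toast) = 0.235·0.84 + 0.02115·0.16
        = 0.197400 + 0.003384 = 0.200784
The terms with actual fire present sum to 0.003384, so
  P(actual fire | ¬detector, burnt toast) = 0.003384 / 0.200784 ≈ 0.0169

Pr[actual fire | ¬detector, burnt toast] ≈ 0.0169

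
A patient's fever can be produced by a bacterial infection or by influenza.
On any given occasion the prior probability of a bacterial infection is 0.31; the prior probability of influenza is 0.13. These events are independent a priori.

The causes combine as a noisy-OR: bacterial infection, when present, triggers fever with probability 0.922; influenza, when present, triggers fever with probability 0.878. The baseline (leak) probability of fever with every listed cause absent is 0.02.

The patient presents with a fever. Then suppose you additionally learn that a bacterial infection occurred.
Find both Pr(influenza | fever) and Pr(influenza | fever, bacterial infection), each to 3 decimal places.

Under noisy-OR, P(fever | causes) = 1 − (1−0.02)·∏(1−qᵢ) over the active causes.
P(fever) = 0.02*0.69*0.87 + 0.88044*0.69*0.13 + 0.92356*0.31*0.87 + 0.990674*0.31*0.13 = 0.012006 + 0.078975 + 0.249084 + 0.039924 = 0.379989
Of this, 0.118899 comes from 0.078975 + 0.039924 (the influenza=true cases).
Hence the posterior is 0.118899/0.379989 ≈ 0.313.

With the extra evidence:
P(fever | bacterial infection) = 0.92356*0.87 + 0.990674*0.13 = 0.803497 + 0.128788 = 0.932285
The influenza-present share is 0.990674*0.13 = 0.128788.
So P(influenza | fever, bacterial infection) = 0.128788/0.932285 ≈ 0.138.

Pr(influenza | fever) ≈ 0.313; Pr(influenza | fever, bacterial infection) ≈ 0.138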